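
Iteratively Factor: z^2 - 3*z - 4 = (z + 1)*(z - 4)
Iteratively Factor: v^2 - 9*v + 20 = (v - 5)*(v - 4)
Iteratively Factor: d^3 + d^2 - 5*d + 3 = (d - 1)*(d^2 + 2*d - 3) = (d - 1)^2*(d + 3)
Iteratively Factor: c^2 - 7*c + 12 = (c - 3)*(c - 4)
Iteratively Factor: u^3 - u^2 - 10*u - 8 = (u + 1)*(u^2 - 2*u - 8) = (u - 4)*(u + 1)*(u + 2)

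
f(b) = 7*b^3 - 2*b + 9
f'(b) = 21*b^2 - 2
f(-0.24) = 9.38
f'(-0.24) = -0.79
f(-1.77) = -26.28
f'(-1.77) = 63.79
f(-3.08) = -189.37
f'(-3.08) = 197.21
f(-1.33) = -4.81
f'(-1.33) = 35.15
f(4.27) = 545.44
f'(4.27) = 380.89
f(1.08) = 15.66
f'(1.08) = 22.49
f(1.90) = 53.21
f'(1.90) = 73.81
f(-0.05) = 9.10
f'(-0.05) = -1.95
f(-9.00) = -5076.00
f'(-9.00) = 1699.00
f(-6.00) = -1491.00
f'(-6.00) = 754.00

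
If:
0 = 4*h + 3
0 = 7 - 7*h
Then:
No Solution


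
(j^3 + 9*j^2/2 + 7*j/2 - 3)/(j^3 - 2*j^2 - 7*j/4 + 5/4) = 2*(j^2 + 5*j + 6)/(2*j^2 - 3*j - 5)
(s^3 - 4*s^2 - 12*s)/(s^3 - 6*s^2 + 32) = s*(s - 6)/(s^2 - 8*s + 16)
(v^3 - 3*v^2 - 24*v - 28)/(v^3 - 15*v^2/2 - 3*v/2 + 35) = 2*(v + 2)/(2*v - 5)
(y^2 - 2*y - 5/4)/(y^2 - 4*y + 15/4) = (2*y + 1)/(2*y - 3)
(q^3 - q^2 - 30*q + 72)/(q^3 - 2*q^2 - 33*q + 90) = (q - 4)/(q - 5)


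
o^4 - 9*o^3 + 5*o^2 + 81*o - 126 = (o - 7)*(o - 3)*(o - 2)*(o + 3)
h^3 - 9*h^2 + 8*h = h*(h - 8)*(h - 1)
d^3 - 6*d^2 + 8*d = d*(d - 4)*(d - 2)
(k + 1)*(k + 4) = k^2 + 5*k + 4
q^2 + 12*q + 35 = (q + 5)*(q + 7)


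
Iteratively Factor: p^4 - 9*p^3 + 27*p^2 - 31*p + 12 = (p - 1)*(p^3 - 8*p^2 + 19*p - 12) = (p - 3)*(p - 1)*(p^2 - 5*p + 4) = (p - 4)*(p - 3)*(p - 1)*(p - 1)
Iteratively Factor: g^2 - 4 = (g + 2)*(g - 2)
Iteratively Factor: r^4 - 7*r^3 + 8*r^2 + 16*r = (r)*(r^3 - 7*r^2 + 8*r + 16) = r*(r - 4)*(r^2 - 3*r - 4) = r*(r - 4)*(r + 1)*(r - 4)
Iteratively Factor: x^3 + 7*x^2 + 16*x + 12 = (x + 2)*(x^2 + 5*x + 6) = (x + 2)*(x + 3)*(x + 2)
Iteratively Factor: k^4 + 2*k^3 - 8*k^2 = (k)*(k^3 + 2*k^2 - 8*k) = k*(k + 4)*(k^2 - 2*k) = k*(k - 2)*(k + 4)*(k)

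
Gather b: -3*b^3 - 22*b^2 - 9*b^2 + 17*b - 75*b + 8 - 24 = -3*b^3 - 31*b^2 - 58*b - 16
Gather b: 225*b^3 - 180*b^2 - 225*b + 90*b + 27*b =225*b^3 - 180*b^2 - 108*b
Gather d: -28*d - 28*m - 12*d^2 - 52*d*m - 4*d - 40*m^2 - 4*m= -12*d^2 + d*(-52*m - 32) - 40*m^2 - 32*m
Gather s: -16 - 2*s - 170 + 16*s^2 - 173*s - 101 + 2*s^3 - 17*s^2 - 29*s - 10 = 2*s^3 - s^2 - 204*s - 297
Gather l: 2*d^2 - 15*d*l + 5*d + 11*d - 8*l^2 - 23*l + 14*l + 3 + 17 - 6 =2*d^2 + 16*d - 8*l^2 + l*(-15*d - 9) + 14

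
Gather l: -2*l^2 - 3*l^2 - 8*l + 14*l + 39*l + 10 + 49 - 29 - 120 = -5*l^2 + 45*l - 90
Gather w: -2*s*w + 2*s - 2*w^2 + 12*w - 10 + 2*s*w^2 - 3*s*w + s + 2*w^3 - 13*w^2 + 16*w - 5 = 3*s + 2*w^3 + w^2*(2*s - 15) + w*(28 - 5*s) - 15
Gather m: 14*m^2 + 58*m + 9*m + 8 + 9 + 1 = 14*m^2 + 67*m + 18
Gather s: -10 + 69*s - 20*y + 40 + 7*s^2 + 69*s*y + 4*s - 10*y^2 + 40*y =7*s^2 + s*(69*y + 73) - 10*y^2 + 20*y + 30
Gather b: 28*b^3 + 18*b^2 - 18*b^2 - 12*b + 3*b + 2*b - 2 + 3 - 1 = 28*b^3 - 7*b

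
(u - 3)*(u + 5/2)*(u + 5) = u^3 + 9*u^2/2 - 10*u - 75/2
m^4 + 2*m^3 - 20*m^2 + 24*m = m*(m - 2)^2*(m + 6)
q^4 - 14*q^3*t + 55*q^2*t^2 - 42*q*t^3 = q*(q - 7*t)*(q - 6*t)*(q - t)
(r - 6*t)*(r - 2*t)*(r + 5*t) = r^3 - 3*r^2*t - 28*r*t^2 + 60*t^3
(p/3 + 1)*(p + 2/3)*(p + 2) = p^3/3 + 17*p^2/9 + 28*p/9 + 4/3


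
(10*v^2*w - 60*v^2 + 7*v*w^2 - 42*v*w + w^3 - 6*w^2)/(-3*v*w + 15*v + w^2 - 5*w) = (-10*v^2*w + 60*v^2 - 7*v*w^2 + 42*v*w - w^3 + 6*w^2)/(3*v*w - 15*v - w^2 + 5*w)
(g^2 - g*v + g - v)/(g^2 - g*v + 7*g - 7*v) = (g + 1)/(g + 7)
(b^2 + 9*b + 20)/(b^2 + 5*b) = (b + 4)/b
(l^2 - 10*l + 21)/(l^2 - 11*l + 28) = (l - 3)/(l - 4)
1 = 1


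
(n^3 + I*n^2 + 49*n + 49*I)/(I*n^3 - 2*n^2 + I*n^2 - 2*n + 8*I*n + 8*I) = (-I*n^3 + n^2 - 49*I*n + 49)/(n^3 + n^2*(1 + 2*I) + 2*n*(4 + I) + 8)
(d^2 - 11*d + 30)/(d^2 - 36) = (d - 5)/(d + 6)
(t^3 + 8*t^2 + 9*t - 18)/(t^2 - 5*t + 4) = (t^2 + 9*t + 18)/(t - 4)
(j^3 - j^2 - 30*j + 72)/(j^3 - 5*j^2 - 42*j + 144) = (j - 4)/(j - 8)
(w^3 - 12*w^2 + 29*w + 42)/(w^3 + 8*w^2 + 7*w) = (w^2 - 13*w + 42)/(w*(w + 7))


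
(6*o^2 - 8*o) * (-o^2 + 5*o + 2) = -6*o^4 + 38*o^3 - 28*o^2 - 16*o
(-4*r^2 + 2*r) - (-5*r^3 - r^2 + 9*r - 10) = 5*r^3 - 3*r^2 - 7*r + 10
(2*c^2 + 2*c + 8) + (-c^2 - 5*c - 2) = c^2 - 3*c + 6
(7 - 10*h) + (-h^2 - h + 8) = -h^2 - 11*h + 15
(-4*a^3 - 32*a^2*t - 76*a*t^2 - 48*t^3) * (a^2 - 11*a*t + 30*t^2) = -4*a^5 + 12*a^4*t + 156*a^3*t^2 - 172*a^2*t^3 - 1752*a*t^4 - 1440*t^5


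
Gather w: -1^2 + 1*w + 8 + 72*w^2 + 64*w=72*w^2 + 65*w + 7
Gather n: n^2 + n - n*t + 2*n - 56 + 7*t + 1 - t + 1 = n^2 + n*(3 - t) + 6*t - 54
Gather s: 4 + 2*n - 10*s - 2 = 2*n - 10*s + 2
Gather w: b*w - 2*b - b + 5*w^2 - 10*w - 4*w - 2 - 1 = -3*b + 5*w^2 + w*(b - 14) - 3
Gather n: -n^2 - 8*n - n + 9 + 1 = -n^2 - 9*n + 10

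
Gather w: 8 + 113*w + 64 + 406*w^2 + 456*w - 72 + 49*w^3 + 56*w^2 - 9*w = 49*w^3 + 462*w^2 + 560*w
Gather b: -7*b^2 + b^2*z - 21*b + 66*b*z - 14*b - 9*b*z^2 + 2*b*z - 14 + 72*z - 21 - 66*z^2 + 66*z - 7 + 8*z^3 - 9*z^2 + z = b^2*(z - 7) + b*(-9*z^2 + 68*z - 35) + 8*z^3 - 75*z^2 + 139*z - 42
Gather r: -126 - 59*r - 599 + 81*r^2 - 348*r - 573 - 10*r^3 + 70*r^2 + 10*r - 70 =-10*r^3 + 151*r^2 - 397*r - 1368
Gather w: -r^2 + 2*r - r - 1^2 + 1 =-r^2 + r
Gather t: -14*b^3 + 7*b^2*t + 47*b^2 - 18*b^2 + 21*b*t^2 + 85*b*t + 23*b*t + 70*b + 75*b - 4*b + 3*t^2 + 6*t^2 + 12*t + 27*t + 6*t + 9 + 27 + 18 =-14*b^3 + 29*b^2 + 141*b + t^2*(21*b + 9) + t*(7*b^2 + 108*b + 45) + 54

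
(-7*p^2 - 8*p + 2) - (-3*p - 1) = -7*p^2 - 5*p + 3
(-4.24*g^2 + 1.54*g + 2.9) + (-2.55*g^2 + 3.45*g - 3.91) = -6.79*g^2 + 4.99*g - 1.01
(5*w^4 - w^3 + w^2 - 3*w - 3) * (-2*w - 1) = -10*w^5 - 3*w^4 - w^3 + 5*w^2 + 9*w + 3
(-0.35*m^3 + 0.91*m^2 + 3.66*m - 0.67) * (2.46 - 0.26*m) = 0.091*m^4 - 1.0976*m^3 + 1.287*m^2 + 9.1778*m - 1.6482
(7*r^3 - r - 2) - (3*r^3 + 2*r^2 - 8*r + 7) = 4*r^3 - 2*r^2 + 7*r - 9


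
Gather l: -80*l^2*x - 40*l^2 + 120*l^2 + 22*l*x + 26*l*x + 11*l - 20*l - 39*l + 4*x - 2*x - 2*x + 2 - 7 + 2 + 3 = l^2*(80 - 80*x) + l*(48*x - 48)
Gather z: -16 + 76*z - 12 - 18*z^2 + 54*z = -18*z^2 + 130*z - 28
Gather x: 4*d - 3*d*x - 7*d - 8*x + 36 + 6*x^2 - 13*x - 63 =-3*d + 6*x^2 + x*(-3*d - 21) - 27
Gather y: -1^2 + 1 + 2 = 2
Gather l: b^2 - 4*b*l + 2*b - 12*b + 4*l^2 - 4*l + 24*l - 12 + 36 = b^2 - 10*b + 4*l^2 + l*(20 - 4*b) + 24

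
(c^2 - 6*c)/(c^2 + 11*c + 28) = c*(c - 6)/(c^2 + 11*c + 28)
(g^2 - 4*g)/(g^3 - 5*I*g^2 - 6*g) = (4 - g)/(-g^2 + 5*I*g + 6)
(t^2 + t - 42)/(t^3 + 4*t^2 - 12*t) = (t^2 + t - 42)/(t*(t^2 + 4*t - 12))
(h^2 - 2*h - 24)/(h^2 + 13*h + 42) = (h^2 - 2*h - 24)/(h^2 + 13*h + 42)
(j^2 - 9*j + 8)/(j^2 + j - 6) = (j^2 - 9*j + 8)/(j^2 + j - 6)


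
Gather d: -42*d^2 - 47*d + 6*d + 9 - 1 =-42*d^2 - 41*d + 8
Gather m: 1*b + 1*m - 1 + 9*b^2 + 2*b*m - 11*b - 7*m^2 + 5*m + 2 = 9*b^2 - 10*b - 7*m^2 + m*(2*b + 6) + 1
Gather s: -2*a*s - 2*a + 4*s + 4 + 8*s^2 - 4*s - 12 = -2*a*s - 2*a + 8*s^2 - 8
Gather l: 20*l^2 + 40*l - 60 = 20*l^2 + 40*l - 60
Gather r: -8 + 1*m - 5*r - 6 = m - 5*r - 14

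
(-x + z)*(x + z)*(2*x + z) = -2*x^3 - x^2*z + 2*x*z^2 + z^3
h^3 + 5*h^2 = h^2*(h + 5)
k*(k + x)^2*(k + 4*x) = k^4 + 6*k^3*x + 9*k^2*x^2 + 4*k*x^3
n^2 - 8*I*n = n*(n - 8*I)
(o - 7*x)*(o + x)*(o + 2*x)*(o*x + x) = o^4*x - 4*o^3*x^2 + o^3*x - 19*o^2*x^3 - 4*o^2*x^2 - 14*o*x^4 - 19*o*x^3 - 14*x^4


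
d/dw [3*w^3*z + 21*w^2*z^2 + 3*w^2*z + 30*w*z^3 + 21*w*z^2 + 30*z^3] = 3*z*(3*w^2 + 14*w*z + 2*w + 10*z^2 + 7*z)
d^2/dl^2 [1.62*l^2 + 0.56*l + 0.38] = 3.24000000000000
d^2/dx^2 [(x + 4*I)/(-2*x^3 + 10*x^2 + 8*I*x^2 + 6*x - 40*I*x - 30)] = (-(x + 4*I)*(-3*x^2 + 10*x + 8*I*x + 3 - 20*I)^2 + (3*x^2 - 10*x - 8*I*x - (x + 4*I)*(-3*x + 5 + 4*I) - 3 + 20*I)*(x^3 - 5*x^2 - 4*I*x^2 - 3*x + 20*I*x + 15))/(x^3 - 5*x^2 - 4*I*x^2 - 3*x + 20*I*x + 15)^3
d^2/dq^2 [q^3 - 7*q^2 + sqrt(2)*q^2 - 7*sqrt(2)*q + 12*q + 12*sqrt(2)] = 6*q - 14 + 2*sqrt(2)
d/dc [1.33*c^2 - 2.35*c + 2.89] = 2.66*c - 2.35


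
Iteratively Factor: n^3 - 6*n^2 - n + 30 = (n - 5)*(n^2 - n - 6) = (n - 5)*(n + 2)*(n - 3)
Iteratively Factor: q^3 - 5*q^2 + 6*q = (q - 3)*(q^2 - 2*q) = (q - 3)*(q - 2)*(q)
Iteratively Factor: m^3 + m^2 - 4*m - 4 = (m + 2)*(m^2 - m - 2) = (m - 2)*(m + 2)*(m + 1)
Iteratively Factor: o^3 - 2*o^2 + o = (o - 1)*(o^2 - o) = o*(o - 1)*(o - 1)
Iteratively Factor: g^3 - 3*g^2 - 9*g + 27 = (g - 3)*(g^2 - 9) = (g - 3)*(g + 3)*(g - 3)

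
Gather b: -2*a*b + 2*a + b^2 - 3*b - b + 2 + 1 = 2*a + b^2 + b*(-2*a - 4) + 3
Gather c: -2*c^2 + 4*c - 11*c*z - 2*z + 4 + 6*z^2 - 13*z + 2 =-2*c^2 + c*(4 - 11*z) + 6*z^2 - 15*z + 6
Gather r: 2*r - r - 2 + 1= r - 1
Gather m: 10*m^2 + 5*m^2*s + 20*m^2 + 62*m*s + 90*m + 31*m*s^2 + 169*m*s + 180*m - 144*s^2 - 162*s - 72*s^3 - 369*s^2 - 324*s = m^2*(5*s + 30) + m*(31*s^2 + 231*s + 270) - 72*s^3 - 513*s^2 - 486*s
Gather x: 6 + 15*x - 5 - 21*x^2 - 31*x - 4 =-21*x^2 - 16*x - 3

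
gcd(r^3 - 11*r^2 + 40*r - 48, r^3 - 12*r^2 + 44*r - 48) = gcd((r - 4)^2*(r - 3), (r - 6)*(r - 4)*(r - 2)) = r - 4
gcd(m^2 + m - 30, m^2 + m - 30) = m^2 + m - 30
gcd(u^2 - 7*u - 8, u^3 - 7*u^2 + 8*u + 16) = u + 1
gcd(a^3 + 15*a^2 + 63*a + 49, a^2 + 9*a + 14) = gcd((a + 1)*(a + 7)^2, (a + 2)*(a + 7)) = a + 7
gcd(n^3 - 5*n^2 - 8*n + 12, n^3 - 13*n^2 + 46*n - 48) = 1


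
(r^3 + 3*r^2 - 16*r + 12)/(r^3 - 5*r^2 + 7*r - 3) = (r^2 + 4*r - 12)/(r^2 - 4*r + 3)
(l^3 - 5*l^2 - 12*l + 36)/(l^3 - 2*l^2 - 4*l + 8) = (l^2 - 3*l - 18)/(l^2 - 4)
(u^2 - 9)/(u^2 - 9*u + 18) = (u + 3)/(u - 6)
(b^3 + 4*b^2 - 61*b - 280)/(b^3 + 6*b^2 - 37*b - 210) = (b - 8)/(b - 6)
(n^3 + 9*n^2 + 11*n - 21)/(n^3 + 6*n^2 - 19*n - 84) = (n - 1)/(n - 4)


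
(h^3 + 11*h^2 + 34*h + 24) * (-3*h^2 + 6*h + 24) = -3*h^5 - 27*h^4 - 12*h^3 + 396*h^2 + 960*h + 576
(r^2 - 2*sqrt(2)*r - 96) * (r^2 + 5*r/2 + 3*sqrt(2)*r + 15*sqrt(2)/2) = r^4 + sqrt(2)*r^3 + 5*r^3/2 - 108*r^2 + 5*sqrt(2)*r^2/2 - 288*sqrt(2)*r - 270*r - 720*sqrt(2)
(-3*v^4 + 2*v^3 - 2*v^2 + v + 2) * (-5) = 15*v^4 - 10*v^3 + 10*v^2 - 5*v - 10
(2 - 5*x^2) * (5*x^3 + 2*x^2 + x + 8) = -25*x^5 - 10*x^4 + 5*x^3 - 36*x^2 + 2*x + 16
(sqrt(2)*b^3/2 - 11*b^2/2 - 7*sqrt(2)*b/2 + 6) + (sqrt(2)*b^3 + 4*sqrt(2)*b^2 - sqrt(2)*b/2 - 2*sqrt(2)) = 3*sqrt(2)*b^3/2 - 11*b^2/2 + 4*sqrt(2)*b^2 - 4*sqrt(2)*b - 2*sqrt(2) + 6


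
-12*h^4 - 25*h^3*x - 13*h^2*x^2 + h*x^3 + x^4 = (-4*h + x)*(h + x)^2*(3*h + x)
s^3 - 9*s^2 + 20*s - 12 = (s - 6)*(s - 2)*(s - 1)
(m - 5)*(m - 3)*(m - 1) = m^3 - 9*m^2 + 23*m - 15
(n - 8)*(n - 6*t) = n^2 - 6*n*t - 8*n + 48*t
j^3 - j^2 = j^2*(j - 1)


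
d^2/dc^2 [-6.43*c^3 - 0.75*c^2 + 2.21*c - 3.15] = -38.58*c - 1.5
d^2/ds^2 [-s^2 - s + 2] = -2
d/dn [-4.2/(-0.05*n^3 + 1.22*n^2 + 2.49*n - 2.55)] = (-0.63*n^2 + 10.248*n + 10.458)/(0.05*n^3 - 1.22*n^2 - 2.49*n + 2.55)^2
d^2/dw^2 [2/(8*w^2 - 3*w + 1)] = 4*(-64*w^2 + 24*w + (16*w - 3)^2 - 8)/(8*w^2 - 3*w + 1)^3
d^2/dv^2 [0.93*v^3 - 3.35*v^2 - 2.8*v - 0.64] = 5.58*v - 6.7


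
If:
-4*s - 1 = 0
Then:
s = -1/4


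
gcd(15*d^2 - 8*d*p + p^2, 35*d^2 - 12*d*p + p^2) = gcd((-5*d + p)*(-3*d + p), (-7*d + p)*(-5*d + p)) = -5*d + p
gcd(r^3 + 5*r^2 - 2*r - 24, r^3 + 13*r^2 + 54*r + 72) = r^2 + 7*r + 12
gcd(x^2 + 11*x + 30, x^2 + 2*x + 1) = 1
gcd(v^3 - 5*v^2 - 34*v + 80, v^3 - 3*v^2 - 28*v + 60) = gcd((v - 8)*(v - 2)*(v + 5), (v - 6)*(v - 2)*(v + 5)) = v^2 + 3*v - 10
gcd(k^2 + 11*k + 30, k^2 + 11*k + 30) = k^2 + 11*k + 30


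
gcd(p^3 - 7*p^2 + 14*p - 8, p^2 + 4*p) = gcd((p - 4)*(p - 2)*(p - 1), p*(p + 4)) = 1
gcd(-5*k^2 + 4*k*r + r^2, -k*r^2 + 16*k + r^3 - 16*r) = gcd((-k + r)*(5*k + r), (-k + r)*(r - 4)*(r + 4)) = -k + r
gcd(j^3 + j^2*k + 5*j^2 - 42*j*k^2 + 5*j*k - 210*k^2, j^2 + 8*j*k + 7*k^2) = j + 7*k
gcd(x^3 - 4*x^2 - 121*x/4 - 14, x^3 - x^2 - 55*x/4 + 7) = x + 7/2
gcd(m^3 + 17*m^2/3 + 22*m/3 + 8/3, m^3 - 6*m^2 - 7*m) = m + 1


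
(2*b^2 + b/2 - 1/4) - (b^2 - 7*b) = b^2 + 15*b/2 - 1/4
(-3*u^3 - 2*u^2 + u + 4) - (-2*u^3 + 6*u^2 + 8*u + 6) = -u^3 - 8*u^2 - 7*u - 2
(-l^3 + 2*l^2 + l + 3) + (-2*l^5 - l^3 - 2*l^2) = -2*l^5 - 2*l^3 + l + 3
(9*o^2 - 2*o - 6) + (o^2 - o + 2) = 10*o^2 - 3*o - 4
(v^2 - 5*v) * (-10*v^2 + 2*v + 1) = -10*v^4 + 52*v^3 - 9*v^2 - 5*v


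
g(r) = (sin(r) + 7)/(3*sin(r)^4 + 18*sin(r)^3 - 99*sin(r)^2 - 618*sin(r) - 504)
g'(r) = (sin(r) + 7)*(-12*sin(r)^3*cos(r) - 54*sin(r)^2*cos(r) + 198*sin(r)*cos(r) + 618*cos(r))/(3*sin(r)^4 + 18*sin(r)^3 - 99*sin(r)^2 - 618*sin(r) - 504)^2 + cos(r)/(3*sin(r)^4 + 18*sin(r)^3 - 99*sin(r)^2 - 618*sin(r) - 504) = (-3*sin(r)^2 + 2*sin(r) + 26)*cos(r)/(3*(sin(r) - 6)^2*(sin(r) + 1)^2*(sin(r) + 4)^2)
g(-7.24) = -0.08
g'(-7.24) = 0.27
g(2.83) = -0.01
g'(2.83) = -0.01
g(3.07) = -0.01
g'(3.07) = -0.01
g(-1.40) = -1.09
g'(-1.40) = 12.74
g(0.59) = -0.01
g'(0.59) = 0.00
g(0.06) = -0.01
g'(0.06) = 0.01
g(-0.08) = -0.02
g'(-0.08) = 0.02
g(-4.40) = -0.01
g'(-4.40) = -0.00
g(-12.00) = -0.00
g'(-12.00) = 0.01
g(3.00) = -0.01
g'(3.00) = -0.01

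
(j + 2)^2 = j^2 + 4*j + 4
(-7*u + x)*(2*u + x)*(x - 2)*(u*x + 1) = -14*u^3*x^2 + 28*u^3*x - 5*u^2*x^3 + 10*u^2*x^2 - 14*u^2*x + 28*u^2 + u*x^4 - 2*u*x^3 - 5*u*x^2 + 10*u*x + x^3 - 2*x^2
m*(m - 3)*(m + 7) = m^3 + 4*m^2 - 21*m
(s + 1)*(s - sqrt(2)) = s^2 - sqrt(2)*s + s - sqrt(2)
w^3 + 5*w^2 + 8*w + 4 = (w + 1)*(w + 2)^2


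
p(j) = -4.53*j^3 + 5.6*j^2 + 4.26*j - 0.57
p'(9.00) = -995.73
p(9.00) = -2811.00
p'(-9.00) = -1197.33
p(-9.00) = 3717.06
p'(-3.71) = -224.35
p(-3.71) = 292.03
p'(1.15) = -0.83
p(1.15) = 4.85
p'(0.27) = 6.29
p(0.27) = 0.90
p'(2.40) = -47.14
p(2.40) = -20.71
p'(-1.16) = -27.02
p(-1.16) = 9.09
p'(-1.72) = -55.21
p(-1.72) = 31.72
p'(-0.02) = 4.03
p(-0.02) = -0.65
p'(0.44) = 6.56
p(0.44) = 2.00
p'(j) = -13.59*j^2 + 11.2*j + 4.26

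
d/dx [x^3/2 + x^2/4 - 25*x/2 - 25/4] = 3*x^2/2 + x/2 - 25/2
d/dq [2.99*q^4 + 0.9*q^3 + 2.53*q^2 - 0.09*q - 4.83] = 11.96*q^3 + 2.7*q^2 + 5.06*q - 0.09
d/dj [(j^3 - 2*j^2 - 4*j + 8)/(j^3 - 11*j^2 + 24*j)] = (-9*j^4 + 56*j^3 - 116*j^2 + 176*j - 192)/(j^2*(j^4 - 22*j^3 + 169*j^2 - 528*j + 576))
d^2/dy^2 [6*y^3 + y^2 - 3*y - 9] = 36*y + 2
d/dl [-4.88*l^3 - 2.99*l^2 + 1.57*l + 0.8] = -14.64*l^2 - 5.98*l + 1.57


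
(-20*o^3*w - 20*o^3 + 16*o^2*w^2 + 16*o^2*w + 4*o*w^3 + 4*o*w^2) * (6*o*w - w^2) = -120*o^4*w^2 - 120*o^4*w + 116*o^3*w^3 + 116*o^3*w^2 + 8*o^2*w^4 + 8*o^2*w^3 - 4*o*w^5 - 4*o*w^4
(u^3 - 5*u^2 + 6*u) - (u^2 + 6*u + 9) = u^3 - 6*u^2 - 9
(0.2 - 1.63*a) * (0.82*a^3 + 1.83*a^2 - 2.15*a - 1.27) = -1.3366*a^4 - 2.8189*a^3 + 3.8705*a^2 + 1.6401*a - 0.254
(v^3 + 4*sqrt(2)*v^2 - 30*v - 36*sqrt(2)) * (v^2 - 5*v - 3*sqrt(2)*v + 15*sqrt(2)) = v^5 - 5*v^4 + sqrt(2)*v^4 - 54*v^3 - 5*sqrt(2)*v^3 + 54*sqrt(2)*v^2 + 270*v^2 - 270*sqrt(2)*v + 216*v - 1080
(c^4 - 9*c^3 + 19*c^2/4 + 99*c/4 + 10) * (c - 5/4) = c^5 - 41*c^4/4 + 16*c^3 + 301*c^2/16 - 335*c/16 - 25/2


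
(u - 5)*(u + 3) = u^2 - 2*u - 15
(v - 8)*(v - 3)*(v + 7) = v^3 - 4*v^2 - 53*v + 168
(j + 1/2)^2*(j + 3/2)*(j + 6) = j^4 + 17*j^3/2 + 67*j^2/4 + 87*j/8 + 9/4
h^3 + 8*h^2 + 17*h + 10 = (h + 1)*(h + 2)*(h + 5)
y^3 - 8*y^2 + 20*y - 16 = (y - 4)*(y - 2)^2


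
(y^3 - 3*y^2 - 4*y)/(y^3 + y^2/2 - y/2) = 2*(y - 4)/(2*y - 1)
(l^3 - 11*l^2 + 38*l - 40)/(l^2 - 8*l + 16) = (l^2 - 7*l + 10)/(l - 4)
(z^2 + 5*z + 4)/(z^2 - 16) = (z + 1)/(z - 4)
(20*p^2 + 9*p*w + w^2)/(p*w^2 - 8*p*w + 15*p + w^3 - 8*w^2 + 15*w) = (20*p^2 + 9*p*w + w^2)/(p*w^2 - 8*p*w + 15*p + w^3 - 8*w^2 + 15*w)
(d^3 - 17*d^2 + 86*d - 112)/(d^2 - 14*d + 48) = (d^2 - 9*d + 14)/(d - 6)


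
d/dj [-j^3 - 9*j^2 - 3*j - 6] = -3*j^2 - 18*j - 3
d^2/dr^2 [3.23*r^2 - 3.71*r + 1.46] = 6.46000000000000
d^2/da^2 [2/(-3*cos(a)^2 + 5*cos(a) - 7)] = 2*(-36*sin(a)^4 - 41*sin(a)^2 - 365*cos(a)/4 + 45*cos(3*a)/4 + 85)/(3*sin(a)^2 + 5*cos(a) - 10)^3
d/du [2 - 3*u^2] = -6*u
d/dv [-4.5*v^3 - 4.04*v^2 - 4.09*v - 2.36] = -13.5*v^2 - 8.08*v - 4.09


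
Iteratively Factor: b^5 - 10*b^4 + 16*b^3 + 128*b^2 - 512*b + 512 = (b - 4)*(b^4 - 6*b^3 - 8*b^2 + 96*b - 128) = (b - 4)*(b - 2)*(b^3 - 4*b^2 - 16*b + 64) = (b - 4)^2*(b - 2)*(b^2 - 16) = (b - 4)^2*(b - 2)*(b + 4)*(b - 4)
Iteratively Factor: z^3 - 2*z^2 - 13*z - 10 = (z + 1)*(z^2 - 3*z - 10) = (z + 1)*(z + 2)*(z - 5)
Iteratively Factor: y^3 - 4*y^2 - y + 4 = (y - 1)*(y^2 - 3*y - 4) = (y - 1)*(y + 1)*(y - 4)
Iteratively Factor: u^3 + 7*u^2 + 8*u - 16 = (u + 4)*(u^2 + 3*u - 4) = (u + 4)^2*(u - 1)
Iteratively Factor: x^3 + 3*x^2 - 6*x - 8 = (x + 1)*(x^2 + 2*x - 8) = (x - 2)*(x + 1)*(x + 4)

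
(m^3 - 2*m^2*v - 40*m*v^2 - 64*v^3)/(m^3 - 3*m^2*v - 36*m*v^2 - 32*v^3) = (m + 2*v)/(m + v)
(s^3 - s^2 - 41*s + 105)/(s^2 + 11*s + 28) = (s^2 - 8*s + 15)/(s + 4)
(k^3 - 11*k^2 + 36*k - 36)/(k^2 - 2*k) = k - 9 + 18/k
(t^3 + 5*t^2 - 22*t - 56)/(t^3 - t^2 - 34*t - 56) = (t^2 + 3*t - 28)/(t^2 - 3*t - 28)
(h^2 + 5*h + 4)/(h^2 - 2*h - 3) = (h + 4)/(h - 3)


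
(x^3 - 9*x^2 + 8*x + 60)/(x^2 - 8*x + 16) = (x^3 - 9*x^2 + 8*x + 60)/(x^2 - 8*x + 16)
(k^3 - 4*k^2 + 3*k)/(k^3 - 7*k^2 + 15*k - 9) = k/(k - 3)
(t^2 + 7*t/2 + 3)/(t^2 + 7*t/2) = (2*t^2 + 7*t + 6)/(t*(2*t + 7))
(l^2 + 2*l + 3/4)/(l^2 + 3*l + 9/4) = (2*l + 1)/(2*l + 3)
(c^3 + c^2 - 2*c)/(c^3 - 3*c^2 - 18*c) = (-c^2 - c + 2)/(-c^2 + 3*c + 18)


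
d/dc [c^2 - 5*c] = 2*c - 5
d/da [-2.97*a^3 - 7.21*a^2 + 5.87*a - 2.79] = -8.91*a^2 - 14.42*a + 5.87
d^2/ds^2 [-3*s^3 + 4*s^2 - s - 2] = 8 - 18*s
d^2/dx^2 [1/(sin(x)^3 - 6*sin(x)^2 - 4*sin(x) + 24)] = (-9*sin(x)^6 + 66*sin(x)^5 - 124*sin(x)^4 + 48*sin(x)^3 - 400*sin(x)^2 - 96*sin(x) + 320)/(sin(x)^3 - 6*sin(x)^2 - 4*sin(x) + 24)^3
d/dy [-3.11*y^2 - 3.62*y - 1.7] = -6.22*y - 3.62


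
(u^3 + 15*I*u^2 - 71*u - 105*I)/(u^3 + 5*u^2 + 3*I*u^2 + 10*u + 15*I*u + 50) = (u^2 + 10*I*u - 21)/(u^2 + u*(5 - 2*I) - 10*I)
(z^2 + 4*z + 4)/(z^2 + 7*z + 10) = (z + 2)/(z + 5)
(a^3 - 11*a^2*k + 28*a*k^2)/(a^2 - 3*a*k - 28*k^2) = a*(a - 4*k)/(a + 4*k)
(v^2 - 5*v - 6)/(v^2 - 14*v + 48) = (v + 1)/(v - 8)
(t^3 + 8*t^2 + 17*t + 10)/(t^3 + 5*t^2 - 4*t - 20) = (t + 1)/(t - 2)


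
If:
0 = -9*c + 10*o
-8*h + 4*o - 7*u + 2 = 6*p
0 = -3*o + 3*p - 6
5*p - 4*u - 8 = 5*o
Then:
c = 10*p/9 - 20/9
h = -p/4 - 19/16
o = p - 2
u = 1/2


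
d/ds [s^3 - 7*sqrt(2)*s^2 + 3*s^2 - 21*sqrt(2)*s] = 3*s^2 - 14*sqrt(2)*s + 6*s - 21*sqrt(2)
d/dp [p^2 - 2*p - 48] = 2*p - 2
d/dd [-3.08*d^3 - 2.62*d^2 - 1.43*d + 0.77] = -9.24*d^2 - 5.24*d - 1.43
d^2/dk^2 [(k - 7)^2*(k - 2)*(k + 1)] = 12*k^2 - 90*k + 122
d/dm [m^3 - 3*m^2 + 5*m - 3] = 3*m^2 - 6*m + 5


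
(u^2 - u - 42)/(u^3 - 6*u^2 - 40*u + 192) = (u - 7)/(u^2 - 12*u + 32)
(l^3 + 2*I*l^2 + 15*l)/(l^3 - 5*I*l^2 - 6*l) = (l + 5*I)/(l - 2*I)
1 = 1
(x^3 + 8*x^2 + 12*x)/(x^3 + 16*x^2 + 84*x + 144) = x*(x + 2)/(x^2 + 10*x + 24)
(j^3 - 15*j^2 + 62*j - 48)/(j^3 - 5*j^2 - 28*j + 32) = (j - 6)/(j + 4)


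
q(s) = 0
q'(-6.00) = 0.00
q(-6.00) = 0.00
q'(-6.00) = 0.00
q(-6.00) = 0.00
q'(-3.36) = 0.00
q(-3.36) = 0.00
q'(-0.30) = 0.00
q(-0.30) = 0.00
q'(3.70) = 0.00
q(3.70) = 0.00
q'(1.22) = 0.00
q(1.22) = 0.00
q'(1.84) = 0.00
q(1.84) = 0.00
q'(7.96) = 0.00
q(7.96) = 0.00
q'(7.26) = 0.00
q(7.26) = 0.00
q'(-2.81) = 0.00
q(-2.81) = 0.00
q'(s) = 0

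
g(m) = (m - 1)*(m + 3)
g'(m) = 2*m + 2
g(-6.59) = 27.25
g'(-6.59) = -11.18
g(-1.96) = -3.08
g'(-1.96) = -1.92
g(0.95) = -0.20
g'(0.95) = 3.90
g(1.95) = 4.70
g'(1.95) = 5.90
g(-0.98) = -4.00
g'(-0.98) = 0.04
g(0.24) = -2.46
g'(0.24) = 2.48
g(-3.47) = 2.10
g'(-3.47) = -4.94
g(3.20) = 13.64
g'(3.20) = 8.40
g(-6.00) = 21.00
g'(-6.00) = -10.00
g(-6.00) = 21.00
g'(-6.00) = -10.00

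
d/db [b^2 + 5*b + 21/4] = 2*b + 5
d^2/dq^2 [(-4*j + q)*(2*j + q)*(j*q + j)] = 2*j*(-2*j + 3*q + 1)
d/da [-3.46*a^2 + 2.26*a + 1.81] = 2.26 - 6.92*a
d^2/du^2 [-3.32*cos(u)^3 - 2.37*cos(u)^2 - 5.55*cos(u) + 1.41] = 8.04*cos(u) + 4.74*cos(2*u) + 7.47*cos(3*u)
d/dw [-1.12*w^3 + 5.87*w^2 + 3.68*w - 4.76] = -3.36*w^2 + 11.74*w + 3.68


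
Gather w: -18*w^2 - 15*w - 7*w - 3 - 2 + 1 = -18*w^2 - 22*w - 4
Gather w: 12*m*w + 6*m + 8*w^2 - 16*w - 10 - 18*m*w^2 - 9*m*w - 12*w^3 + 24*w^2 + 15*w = 6*m - 12*w^3 + w^2*(32 - 18*m) + w*(3*m - 1) - 10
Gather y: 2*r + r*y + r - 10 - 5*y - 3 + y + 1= 3*r + y*(r - 4) - 12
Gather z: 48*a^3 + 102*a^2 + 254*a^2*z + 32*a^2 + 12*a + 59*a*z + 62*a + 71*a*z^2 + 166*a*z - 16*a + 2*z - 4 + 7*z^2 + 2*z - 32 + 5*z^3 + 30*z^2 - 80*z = 48*a^3 + 134*a^2 + 58*a + 5*z^3 + z^2*(71*a + 37) + z*(254*a^2 + 225*a - 76) - 36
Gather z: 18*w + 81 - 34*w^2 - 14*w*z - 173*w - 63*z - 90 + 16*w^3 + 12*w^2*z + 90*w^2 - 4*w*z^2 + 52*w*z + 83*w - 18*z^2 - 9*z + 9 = 16*w^3 + 56*w^2 - 72*w + z^2*(-4*w - 18) + z*(12*w^2 + 38*w - 72)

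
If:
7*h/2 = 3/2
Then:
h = 3/7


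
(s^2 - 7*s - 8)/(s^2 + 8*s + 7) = (s - 8)/(s + 7)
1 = 1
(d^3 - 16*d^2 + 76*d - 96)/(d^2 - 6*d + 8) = (d^2 - 14*d + 48)/(d - 4)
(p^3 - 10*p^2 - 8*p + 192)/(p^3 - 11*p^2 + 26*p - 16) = (p^2 - 2*p - 24)/(p^2 - 3*p + 2)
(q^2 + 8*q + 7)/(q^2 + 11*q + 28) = (q + 1)/(q + 4)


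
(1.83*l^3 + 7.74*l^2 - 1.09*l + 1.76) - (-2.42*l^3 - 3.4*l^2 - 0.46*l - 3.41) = 4.25*l^3 + 11.14*l^2 - 0.63*l + 5.17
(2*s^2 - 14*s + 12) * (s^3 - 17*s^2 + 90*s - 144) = 2*s^5 - 48*s^4 + 430*s^3 - 1752*s^2 + 3096*s - 1728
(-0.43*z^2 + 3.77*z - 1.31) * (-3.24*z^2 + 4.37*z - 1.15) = 1.3932*z^4 - 14.0939*z^3 + 21.2138*z^2 - 10.0602*z + 1.5065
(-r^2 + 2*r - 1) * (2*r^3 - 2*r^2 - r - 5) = -2*r^5 + 6*r^4 - 5*r^3 + 5*r^2 - 9*r + 5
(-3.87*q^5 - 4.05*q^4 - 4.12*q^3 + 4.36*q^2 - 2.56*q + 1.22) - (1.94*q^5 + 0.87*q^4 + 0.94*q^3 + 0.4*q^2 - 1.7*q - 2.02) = -5.81*q^5 - 4.92*q^4 - 5.06*q^3 + 3.96*q^2 - 0.86*q + 3.24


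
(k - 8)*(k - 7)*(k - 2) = k^3 - 17*k^2 + 86*k - 112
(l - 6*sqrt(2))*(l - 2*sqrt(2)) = l^2 - 8*sqrt(2)*l + 24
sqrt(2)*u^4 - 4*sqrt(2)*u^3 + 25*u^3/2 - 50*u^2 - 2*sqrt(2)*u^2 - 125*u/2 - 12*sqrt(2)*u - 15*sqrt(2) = (u - 5)*(u + 1)*(u + 6*sqrt(2))*(sqrt(2)*u + 1/2)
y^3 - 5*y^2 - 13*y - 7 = (y - 7)*(y + 1)^2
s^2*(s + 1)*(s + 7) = s^4 + 8*s^3 + 7*s^2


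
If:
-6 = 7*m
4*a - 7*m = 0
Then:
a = -3/2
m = -6/7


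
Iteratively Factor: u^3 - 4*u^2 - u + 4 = (u - 1)*(u^2 - 3*u - 4) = (u - 4)*(u - 1)*(u + 1)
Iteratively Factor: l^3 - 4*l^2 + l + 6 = (l - 3)*(l^2 - l - 2) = (l - 3)*(l - 2)*(l + 1)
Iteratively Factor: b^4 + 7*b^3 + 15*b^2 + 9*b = (b + 3)*(b^3 + 4*b^2 + 3*b) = (b + 1)*(b + 3)*(b^2 + 3*b) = b*(b + 1)*(b + 3)*(b + 3)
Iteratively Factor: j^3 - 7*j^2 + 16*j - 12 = (j - 2)*(j^2 - 5*j + 6) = (j - 3)*(j - 2)*(j - 2)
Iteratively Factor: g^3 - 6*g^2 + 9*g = (g - 3)*(g^2 - 3*g) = (g - 3)^2*(g)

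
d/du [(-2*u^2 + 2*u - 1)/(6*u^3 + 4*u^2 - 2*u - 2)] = (6*u^4 - 12*u^3 + 7*u^2 + 8*u - 3)/(2*(9*u^6 + 12*u^5 - 2*u^4 - 10*u^3 - 3*u^2 + 2*u + 1))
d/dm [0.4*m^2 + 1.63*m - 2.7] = 0.8*m + 1.63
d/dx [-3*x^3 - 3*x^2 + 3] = 3*x*(-3*x - 2)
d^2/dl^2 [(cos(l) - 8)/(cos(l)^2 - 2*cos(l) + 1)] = (65*cos(l)/4 + 14*cos(2*l) - cos(3*l)/4 - 30)/(cos(l) - 1)^4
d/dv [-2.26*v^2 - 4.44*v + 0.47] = -4.52*v - 4.44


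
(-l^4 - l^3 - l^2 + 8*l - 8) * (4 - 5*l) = 5*l^5 + l^4 + l^3 - 44*l^2 + 72*l - 32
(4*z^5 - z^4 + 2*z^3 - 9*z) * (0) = 0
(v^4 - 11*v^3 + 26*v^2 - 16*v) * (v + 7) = v^5 - 4*v^4 - 51*v^3 + 166*v^2 - 112*v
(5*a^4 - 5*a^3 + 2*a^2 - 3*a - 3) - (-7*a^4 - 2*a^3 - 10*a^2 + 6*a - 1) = 12*a^4 - 3*a^3 + 12*a^2 - 9*a - 2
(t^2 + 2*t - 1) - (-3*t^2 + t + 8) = 4*t^2 + t - 9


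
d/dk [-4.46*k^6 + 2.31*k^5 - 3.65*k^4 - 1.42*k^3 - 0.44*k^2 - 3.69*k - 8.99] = -26.76*k^5 + 11.55*k^4 - 14.6*k^3 - 4.26*k^2 - 0.88*k - 3.69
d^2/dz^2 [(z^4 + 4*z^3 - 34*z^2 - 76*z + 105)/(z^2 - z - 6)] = 2*(z^6 - 3*z^5 - 15*z^4 - 34*z^3 - 9*z^2 - 1251*z - 33)/(z^6 - 3*z^5 - 15*z^4 + 35*z^3 + 90*z^2 - 108*z - 216)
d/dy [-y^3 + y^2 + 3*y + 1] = -3*y^2 + 2*y + 3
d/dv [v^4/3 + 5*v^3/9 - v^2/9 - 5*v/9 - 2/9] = 4*v^3/3 + 5*v^2/3 - 2*v/9 - 5/9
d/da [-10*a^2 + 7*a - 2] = 7 - 20*a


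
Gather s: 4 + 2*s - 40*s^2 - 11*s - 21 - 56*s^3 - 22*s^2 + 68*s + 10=-56*s^3 - 62*s^2 + 59*s - 7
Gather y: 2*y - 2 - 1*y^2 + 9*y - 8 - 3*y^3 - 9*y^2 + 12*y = -3*y^3 - 10*y^2 + 23*y - 10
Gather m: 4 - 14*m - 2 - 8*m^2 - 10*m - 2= -8*m^2 - 24*m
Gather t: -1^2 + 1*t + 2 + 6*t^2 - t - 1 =6*t^2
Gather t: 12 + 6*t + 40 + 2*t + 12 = 8*t + 64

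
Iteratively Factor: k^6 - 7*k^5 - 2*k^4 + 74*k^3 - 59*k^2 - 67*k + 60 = (k - 5)*(k^5 - 2*k^4 - 12*k^3 + 14*k^2 + 11*k - 12) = (k - 5)*(k - 4)*(k^4 + 2*k^3 - 4*k^2 - 2*k + 3) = (k - 5)*(k - 4)*(k - 1)*(k^3 + 3*k^2 - k - 3) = (k - 5)*(k - 4)*(k - 1)*(k + 1)*(k^2 + 2*k - 3) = (k - 5)*(k - 4)*(k - 1)^2*(k + 1)*(k + 3)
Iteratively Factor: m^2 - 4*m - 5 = (m + 1)*(m - 5)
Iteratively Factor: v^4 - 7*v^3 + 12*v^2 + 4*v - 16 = (v - 2)*(v^3 - 5*v^2 + 2*v + 8) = (v - 2)^2*(v^2 - 3*v - 4) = (v - 4)*(v - 2)^2*(v + 1)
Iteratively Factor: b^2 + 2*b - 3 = (b - 1)*(b + 3)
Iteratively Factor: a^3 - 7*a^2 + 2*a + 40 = (a - 4)*(a^2 - 3*a - 10) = (a - 4)*(a + 2)*(a - 5)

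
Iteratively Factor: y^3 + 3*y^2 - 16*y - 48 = (y + 4)*(y^2 - y - 12) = (y - 4)*(y + 4)*(y + 3)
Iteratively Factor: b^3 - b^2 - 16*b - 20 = (b + 2)*(b^2 - 3*b - 10) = (b + 2)^2*(b - 5)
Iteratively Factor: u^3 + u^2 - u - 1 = (u - 1)*(u^2 + 2*u + 1) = (u - 1)*(u + 1)*(u + 1)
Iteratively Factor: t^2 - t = (t)*(t - 1)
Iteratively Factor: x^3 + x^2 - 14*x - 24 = (x + 2)*(x^2 - x - 12) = (x - 4)*(x + 2)*(x + 3)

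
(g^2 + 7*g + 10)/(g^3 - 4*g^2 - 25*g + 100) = (g + 2)/(g^2 - 9*g + 20)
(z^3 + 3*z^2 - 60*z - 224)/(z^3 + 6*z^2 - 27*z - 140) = (z - 8)/(z - 5)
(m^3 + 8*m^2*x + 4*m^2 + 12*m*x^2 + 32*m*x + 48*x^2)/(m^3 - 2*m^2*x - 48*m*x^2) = (-m^2 - 2*m*x - 4*m - 8*x)/(m*(-m + 8*x))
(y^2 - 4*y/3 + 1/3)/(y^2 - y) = (y - 1/3)/y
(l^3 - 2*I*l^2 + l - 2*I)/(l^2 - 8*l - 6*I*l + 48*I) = (l^3 - 2*I*l^2 + l - 2*I)/(l^2 - 8*l - 6*I*l + 48*I)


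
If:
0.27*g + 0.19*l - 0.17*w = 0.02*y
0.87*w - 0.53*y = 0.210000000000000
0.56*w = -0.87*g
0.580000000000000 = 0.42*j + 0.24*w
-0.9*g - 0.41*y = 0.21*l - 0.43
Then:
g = -0.76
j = 0.71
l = 2.30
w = 1.18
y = 1.54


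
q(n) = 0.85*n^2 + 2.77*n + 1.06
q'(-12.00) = -17.63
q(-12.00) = 90.22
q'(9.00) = 18.07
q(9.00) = 94.84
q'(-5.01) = -5.75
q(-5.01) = 8.52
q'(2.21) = 6.53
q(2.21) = 11.33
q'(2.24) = 6.58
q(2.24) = 11.53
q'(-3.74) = -3.59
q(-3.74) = 2.59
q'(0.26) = 3.21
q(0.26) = 1.84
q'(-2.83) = -2.04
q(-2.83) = 0.03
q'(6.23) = 13.36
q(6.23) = 51.31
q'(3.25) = 8.30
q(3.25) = 19.04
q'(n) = 1.7*n + 2.77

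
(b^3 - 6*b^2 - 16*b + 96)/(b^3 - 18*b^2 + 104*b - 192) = (b + 4)/(b - 8)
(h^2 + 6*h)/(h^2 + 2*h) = (h + 6)/(h + 2)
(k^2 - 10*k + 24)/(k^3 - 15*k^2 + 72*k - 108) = (k - 4)/(k^2 - 9*k + 18)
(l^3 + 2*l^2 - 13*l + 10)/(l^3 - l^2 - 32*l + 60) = (l^2 + 4*l - 5)/(l^2 + l - 30)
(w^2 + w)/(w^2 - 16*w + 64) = w*(w + 1)/(w^2 - 16*w + 64)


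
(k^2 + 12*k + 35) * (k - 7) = k^3 + 5*k^2 - 49*k - 245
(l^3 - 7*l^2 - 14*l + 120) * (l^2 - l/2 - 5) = l^5 - 15*l^4/2 - 31*l^3/2 + 162*l^2 + 10*l - 600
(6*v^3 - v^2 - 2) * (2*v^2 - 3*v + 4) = 12*v^5 - 20*v^4 + 27*v^3 - 8*v^2 + 6*v - 8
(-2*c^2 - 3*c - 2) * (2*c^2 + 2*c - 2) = -4*c^4 - 10*c^3 - 6*c^2 + 2*c + 4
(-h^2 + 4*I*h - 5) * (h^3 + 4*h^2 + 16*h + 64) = -h^5 - 4*h^4 + 4*I*h^4 - 21*h^3 + 16*I*h^3 - 84*h^2 + 64*I*h^2 - 80*h + 256*I*h - 320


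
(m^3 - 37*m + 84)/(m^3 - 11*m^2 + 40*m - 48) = (m + 7)/(m - 4)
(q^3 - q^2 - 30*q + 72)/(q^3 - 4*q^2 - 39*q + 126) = (q - 4)/(q - 7)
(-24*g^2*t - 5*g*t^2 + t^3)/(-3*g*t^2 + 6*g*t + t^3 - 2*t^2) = (24*g^2 + 5*g*t - t^2)/(3*g*t - 6*g - t^2 + 2*t)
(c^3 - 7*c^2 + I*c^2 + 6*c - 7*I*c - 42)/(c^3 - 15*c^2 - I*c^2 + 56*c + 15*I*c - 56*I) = (c^2 + I*c + 6)/(c^2 - c*(8 + I) + 8*I)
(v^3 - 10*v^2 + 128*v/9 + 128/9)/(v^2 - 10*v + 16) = (v^2 - 2*v - 16/9)/(v - 2)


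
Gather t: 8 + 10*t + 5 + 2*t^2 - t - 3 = 2*t^2 + 9*t + 10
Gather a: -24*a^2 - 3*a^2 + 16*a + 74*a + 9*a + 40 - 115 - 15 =-27*a^2 + 99*a - 90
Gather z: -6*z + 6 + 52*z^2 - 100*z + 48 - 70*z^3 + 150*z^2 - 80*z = -70*z^3 + 202*z^2 - 186*z + 54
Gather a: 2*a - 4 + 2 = 2*a - 2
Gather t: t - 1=t - 1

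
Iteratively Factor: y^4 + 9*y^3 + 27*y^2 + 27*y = (y)*(y^3 + 9*y^2 + 27*y + 27) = y*(y + 3)*(y^2 + 6*y + 9) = y*(y + 3)^2*(y + 3)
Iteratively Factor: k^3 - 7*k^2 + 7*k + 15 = (k - 3)*(k^2 - 4*k - 5) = (k - 3)*(k + 1)*(k - 5)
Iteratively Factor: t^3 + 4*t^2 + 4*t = (t + 2)*(t^2 + 2*t) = t*(t + 2)*(t + 2)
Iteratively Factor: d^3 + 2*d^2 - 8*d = (d)*(d^2 + 2*d - 8) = d*(d - 2)*(d + 4)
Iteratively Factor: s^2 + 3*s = (s + 3)*(s)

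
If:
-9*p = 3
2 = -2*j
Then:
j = -1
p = -1/3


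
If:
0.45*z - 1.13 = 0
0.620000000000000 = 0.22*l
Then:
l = 2.82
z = 2.51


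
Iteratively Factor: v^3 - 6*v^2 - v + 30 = (v - 3)*(v^2 - 3*v - 10) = (v - 5)*(v - 3)*(v + 2)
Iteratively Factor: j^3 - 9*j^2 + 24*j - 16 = (j - 4)*(j^2 - 5*j + 4) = (j - 4)^2*(j - 1)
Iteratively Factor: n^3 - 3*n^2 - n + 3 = (n + 1)*(n^2 - 4*n + 3) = (n - 1)*(n + 1)*(n - 3)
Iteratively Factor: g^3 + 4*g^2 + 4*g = (g + 2)*(g^2 + 2*g) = g*(g + 2)*(g + 2)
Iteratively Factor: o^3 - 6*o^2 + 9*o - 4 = (o - 1)*(o^2 - 5*o + 4) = (o - 1)^2*(o - 4)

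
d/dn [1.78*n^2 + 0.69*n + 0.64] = 3.56*n + 0.69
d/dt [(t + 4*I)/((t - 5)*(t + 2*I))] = ((t - 5)*(t + 2*I) - (t - 5)*(t + 4*I) - (t + 2*I)*(t + 4*I))/((t - 5)^2*(t + 2*I)^2)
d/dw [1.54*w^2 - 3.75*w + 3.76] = 3.08*w - 3.75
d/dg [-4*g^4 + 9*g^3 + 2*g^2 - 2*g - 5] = -16*g^3 + 27*g^2 + 4*g - 2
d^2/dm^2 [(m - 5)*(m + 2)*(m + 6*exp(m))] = 6*m^2*exp(m) + 6*m*exp(m) + 6*m - 84*exp(m) - 6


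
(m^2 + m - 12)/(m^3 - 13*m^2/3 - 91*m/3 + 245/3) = 3*(m^2 + m - 12)/(3*m^3 - 13*m^2 - 91*m + 245)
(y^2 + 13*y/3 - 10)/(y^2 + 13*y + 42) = (y - 5/3)/(y + 7)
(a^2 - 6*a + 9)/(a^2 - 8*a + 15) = (a - 3)/(a - 5)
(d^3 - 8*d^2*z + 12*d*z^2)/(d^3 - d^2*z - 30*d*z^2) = (d - 2*z)/(d + 5*z)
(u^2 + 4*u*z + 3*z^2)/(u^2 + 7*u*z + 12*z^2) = (u + z)/(u + 4*z)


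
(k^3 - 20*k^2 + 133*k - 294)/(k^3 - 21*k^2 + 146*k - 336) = (k - 7)/(k - 8)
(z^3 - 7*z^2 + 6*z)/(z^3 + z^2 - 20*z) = (z^2 - 7*z + 6)/(z^2 + z - 20)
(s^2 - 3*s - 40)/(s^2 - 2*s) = (s^2 - 3*s - 40)/(s*(s - 2))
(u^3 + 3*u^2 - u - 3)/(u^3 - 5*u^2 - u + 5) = (u + 3)/(u - 5)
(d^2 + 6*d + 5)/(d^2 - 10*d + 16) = (d^2 + 6*d + 5)/(d^2 - 10*d + 16)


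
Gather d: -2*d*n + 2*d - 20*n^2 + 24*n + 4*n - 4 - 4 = d*(2 - 2*n) - 20*n^2 + 28*n - 8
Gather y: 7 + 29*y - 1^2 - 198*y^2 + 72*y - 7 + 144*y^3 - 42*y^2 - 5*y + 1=144*y^3 - 240*y^2 + 96*y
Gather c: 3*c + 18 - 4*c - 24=-c - 6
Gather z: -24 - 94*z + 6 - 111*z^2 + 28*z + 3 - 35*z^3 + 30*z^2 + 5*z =-35*z^3 - 81*z^2 - 61*z - 15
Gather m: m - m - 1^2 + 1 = 0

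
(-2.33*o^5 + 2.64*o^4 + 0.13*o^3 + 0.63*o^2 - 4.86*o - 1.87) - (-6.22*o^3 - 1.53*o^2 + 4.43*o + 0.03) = -2.33*o^5 + 2.64*o^4 + 6.35*o^3 + 2.16*o^2 - 9.29*o - 1.9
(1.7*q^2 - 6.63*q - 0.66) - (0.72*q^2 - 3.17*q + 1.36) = 0.98*q^2 - 3.46*q - 2.02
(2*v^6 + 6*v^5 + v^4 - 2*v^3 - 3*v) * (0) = 0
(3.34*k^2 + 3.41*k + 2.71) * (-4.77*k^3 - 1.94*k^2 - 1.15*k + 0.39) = -15.9318*k^5 - 22.7453*k^4 - 23.3831*k^3 - 7.8763*k^2 - 1.7866*k + 1.0569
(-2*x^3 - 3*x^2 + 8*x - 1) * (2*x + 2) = -4*x^4 - 10*x^3 + 10*x^2 + 14*x - 2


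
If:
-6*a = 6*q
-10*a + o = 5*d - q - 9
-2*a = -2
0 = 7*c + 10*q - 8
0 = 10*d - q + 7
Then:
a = 1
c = 18/7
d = -4/5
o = -2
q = -1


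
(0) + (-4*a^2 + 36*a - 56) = -4*a^2 + 36*a - 56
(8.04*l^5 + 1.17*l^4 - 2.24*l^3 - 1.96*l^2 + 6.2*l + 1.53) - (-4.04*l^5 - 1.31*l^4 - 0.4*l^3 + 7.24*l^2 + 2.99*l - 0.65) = 12.08*l^5 + 2.48*l^4 - 1.84*l^3 - 9.2*l^2 + 3.21*l + 2.18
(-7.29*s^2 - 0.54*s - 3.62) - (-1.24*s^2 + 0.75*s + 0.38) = -6.05*s^2 - 1.29*s - 4.0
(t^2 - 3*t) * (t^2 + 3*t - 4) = t^4 - 13*t^2 + 12*t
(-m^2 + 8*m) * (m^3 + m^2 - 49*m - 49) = -m^5 + 7*m^4 + 57*m^3 - 343*m^2 - 392*m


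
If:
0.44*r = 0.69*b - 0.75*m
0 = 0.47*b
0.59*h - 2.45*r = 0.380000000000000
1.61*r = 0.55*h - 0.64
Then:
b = 0.00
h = 2.40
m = -0.25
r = 0.42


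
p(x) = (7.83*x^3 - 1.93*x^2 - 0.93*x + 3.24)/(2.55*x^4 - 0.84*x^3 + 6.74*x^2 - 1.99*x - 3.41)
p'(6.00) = -0.07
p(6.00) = 0.48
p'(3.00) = -0.18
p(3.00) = 0.83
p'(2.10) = -0.27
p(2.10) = 1.02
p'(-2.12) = -0.08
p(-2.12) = -0.86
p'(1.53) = -0.66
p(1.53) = 1.25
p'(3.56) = -0.15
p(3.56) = 0.74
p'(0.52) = -4.29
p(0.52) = -1.31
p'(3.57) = -0.15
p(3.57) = 0.73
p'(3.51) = -0.15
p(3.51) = 0.74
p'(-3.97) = -0.11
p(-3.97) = -0.64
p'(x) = (23.49*x^2 - 3.86*x - 0.93)/(2.55*x^4 - 0.84*x^3 + 6.74*x^2 - 1.99*x - 3.41) + (-10.2*x^3 + 2.52*x^2 - 13.48*x + 1.99)*(7.83*x^3 - 1.93*x^2 - 0.93*x + 3.24)/(2.55*x^4 - 0.84*x^3 + 6.74*x^2 - 1.99*x - 3.41)^2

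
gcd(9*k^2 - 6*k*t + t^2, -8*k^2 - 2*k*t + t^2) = 1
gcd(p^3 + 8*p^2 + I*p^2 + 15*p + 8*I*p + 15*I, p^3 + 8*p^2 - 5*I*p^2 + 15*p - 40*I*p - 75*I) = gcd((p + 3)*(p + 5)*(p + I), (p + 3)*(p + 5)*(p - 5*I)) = p^2 + 8*p + 15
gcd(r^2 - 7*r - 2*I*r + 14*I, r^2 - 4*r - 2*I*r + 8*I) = r - 2*I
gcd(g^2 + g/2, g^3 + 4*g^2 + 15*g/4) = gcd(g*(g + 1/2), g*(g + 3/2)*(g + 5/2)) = g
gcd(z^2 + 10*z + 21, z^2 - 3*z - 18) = z + 3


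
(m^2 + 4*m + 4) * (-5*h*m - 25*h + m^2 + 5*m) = -5*h*m^3 - 45*h*m^2 - 120*h*m - 100*h + m^4 + 9*m^3 + 24*m^2 + 20*m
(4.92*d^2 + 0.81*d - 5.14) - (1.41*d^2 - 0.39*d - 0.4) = 3.51*d^2 + 1.2*d - 4.74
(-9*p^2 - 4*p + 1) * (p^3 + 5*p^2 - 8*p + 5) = -9*p^5 - 49*p^4 + 53*p^3 - 8*p^2 - 28*p + 5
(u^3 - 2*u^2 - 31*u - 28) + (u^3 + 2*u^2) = 2*u^3 - 31*u - 28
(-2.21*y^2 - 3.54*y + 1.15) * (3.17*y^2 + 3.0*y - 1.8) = -7.0057*y^4 - 17.8518*y^3 - 2.9965*y^2 + 9.822*y - 2.07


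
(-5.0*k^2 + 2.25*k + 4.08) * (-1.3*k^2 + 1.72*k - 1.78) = 6.5*k^4 - 11.525*k^3 + 7.466*k^2 + 3.0126*k - 7.2624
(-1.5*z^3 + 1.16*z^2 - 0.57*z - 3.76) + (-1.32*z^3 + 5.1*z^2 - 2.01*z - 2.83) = -2.82*z^3 + 6.26*z^2 - 2.58*z - 6.59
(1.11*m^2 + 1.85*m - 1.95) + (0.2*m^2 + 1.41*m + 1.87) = 1.31*m^2 + 3.26*m - 0.0799999999999998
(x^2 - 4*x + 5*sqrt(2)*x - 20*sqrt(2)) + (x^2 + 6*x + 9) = 2*x^2 + 2*x + 5*sqrt(2)*x - 20*sqrt(2) + 9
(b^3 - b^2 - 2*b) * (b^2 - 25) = b^5 - b^4 - 27*b^3 + 25*b^2 + 50*b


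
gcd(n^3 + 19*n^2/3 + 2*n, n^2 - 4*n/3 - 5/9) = n + 1/3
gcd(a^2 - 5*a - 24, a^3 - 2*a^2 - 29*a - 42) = a + 3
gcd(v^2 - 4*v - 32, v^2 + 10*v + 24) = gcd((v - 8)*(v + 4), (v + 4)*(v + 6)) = v + 4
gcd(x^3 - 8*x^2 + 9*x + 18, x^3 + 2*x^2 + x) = x + 1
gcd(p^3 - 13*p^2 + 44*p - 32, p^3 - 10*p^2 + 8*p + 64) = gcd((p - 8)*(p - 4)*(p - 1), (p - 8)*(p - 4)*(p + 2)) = p^2 - 12*p + 32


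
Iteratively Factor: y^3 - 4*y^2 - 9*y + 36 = (y + 3)*(y^2 - 7*y + 12) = (y - 3)*(y + 3)*(y - 4)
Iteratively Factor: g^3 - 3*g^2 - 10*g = (g)*(g^2 - 3*g - 10) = g*(g - 5)*(g + 2)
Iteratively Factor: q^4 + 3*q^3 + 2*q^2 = (q)*(q^3 + 3*q^2 + 2*q) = q^2*(q^2 + 3*q + 2) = q^2*(q + 2)*(q + 1)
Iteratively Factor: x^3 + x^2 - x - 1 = (x + 1)*(x^2 - 1) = (x + 1)^2*(x - 1)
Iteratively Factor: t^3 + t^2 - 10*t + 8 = (t - 1)*(t^2 + 2*t - 8) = (t - 1)*(t + 4)*(t - 2)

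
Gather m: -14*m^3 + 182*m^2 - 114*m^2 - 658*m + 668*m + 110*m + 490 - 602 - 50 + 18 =-14*m^3 + 68*m^2 + 120*m - 144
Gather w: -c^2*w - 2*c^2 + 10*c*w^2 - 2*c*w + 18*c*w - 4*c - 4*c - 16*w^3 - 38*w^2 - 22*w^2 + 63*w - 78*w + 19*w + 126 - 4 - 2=-2*c^2 - 8*c - 16*w^3 + w^2*(10*c - 60) + w*(-c^2 + 16*c + 4) + 120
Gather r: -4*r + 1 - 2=-4*r - 1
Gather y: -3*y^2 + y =-3*y^2 + y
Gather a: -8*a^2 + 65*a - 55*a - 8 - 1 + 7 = -8*a^2 + 10*a - 2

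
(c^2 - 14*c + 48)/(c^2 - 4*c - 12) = (c - 8)/(c + 2)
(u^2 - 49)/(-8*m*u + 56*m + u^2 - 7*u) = (u + 7)/(-8*m + u)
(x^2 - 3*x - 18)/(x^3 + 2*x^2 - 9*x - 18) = (x - 6)/(x^2 - x - 6)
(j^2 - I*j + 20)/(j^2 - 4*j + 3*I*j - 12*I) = (j^2 - I*j + 20)/(j^2 + j*(-4 + 3*I) - 12*I)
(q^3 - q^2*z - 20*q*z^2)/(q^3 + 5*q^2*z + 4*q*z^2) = (q - 5*z)/(q + z)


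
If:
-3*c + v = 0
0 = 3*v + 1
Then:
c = -1/9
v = -1/3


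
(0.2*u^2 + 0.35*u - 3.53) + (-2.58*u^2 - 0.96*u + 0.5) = -2.38*u^2 - 0.61*u - 3.03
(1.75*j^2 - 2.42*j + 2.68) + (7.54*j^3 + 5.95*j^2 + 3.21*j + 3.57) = 7.54*j^3 + 7.7*j^2 + 0.79*j + 6.25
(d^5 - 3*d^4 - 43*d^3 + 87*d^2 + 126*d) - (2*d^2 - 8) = d^5 - 3*d^4 - 43*d^3 + 85*d^2 + 126*d + 8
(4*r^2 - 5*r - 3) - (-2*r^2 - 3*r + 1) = 6*r^2 - 2*r - 4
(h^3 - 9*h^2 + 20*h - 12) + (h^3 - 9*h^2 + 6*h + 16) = 2*h^3 - 18*h^2 + 26*h + 4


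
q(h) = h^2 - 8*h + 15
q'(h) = 2*h - 8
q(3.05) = -0.10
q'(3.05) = -1.90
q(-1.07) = 24.70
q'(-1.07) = -10.14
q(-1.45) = 28.70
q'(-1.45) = -10.90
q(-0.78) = 21.85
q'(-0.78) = -9.56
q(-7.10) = 122.21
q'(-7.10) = -22.20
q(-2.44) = 40.47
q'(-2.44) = -12.88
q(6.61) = 5.81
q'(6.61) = 5.22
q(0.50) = 11.25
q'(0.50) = -7.00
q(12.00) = 63.00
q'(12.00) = 16.00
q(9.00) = 24.00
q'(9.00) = 10.00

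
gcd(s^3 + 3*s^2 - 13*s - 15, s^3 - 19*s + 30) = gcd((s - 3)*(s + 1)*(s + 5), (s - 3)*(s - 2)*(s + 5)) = s^2 + 2*s - 15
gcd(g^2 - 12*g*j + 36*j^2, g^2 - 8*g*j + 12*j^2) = g - 6*j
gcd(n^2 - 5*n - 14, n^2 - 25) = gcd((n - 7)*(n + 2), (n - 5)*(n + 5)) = 1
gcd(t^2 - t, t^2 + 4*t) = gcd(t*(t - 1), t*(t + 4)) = t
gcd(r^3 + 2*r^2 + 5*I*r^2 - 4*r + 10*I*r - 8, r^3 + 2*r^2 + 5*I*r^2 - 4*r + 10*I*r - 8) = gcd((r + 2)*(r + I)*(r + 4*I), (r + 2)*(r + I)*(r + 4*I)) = r^3 + r^2*(2 + 5*I) + r*(-4 + 10*I) - 8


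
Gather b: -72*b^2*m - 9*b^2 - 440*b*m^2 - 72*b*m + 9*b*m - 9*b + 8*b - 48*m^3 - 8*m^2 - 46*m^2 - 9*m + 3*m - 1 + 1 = b^2*(-72*m - 9) + b*(-440*m^2 - 63*m - 1) - 48*m^3 - 54*m^2 - 6*m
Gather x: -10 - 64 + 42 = -32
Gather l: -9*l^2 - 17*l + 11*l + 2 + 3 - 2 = -9*l^2 - 6*l + 3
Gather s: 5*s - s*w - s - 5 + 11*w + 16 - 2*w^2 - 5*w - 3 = s*(4 - w) - 2*w^2 + 6*w + 8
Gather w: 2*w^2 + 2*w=2*w^2 + 2*w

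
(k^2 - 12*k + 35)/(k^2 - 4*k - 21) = (k - 5)/(k + 3)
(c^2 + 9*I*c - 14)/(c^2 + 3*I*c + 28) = (c + 2*I)/(c - 4*I)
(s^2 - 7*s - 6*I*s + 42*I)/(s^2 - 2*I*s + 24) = (s - 7)/(s + 4*I)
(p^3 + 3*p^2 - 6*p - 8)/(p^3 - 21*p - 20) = (p - 2)/(p - 5)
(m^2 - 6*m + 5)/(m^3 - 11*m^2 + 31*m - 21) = (m - 5)/(m^2 - 10*m + 21)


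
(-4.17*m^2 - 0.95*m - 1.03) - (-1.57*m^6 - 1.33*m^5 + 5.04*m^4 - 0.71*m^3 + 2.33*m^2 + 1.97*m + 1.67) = 1.57*m^6 + 1.33*m^5 - 5.04*m^4 + 0.71*m^3 - 6.5*m^2 - 2.92*m - 2.7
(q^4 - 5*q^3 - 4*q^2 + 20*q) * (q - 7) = q^5 - 12*q^4 + 31*q^3 + 48*q^2 - 140*q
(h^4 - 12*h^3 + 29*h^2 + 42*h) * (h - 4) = h^5 - 16*h^4 + 77*h^3 - 74*h^2 - 168*h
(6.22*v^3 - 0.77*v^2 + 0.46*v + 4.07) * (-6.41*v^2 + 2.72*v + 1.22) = -39.8702*v^5 + 21.8541*v^4 + 2.5454*v^3 - 25.7769*v^2 + 11.6316*v + 4.9654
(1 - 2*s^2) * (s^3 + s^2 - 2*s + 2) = -2*s^5 - 2*s^4 + 5*s^3 - 3*s^2 - 2*s + 2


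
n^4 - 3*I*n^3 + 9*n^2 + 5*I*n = n*(n - 5*I)*(n + I)^2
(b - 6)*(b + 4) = b^2 - 2*b - 24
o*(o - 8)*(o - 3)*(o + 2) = o^4 - 9*o^3 + 2*o^2 + 48*o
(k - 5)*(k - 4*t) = k^2 - 4*k*t - 5*k + 20*t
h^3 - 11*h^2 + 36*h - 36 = (h - 6)*(h - 3)*(h - 2)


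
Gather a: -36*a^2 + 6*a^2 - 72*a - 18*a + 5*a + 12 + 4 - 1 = -30*a^2 - 85*a + 15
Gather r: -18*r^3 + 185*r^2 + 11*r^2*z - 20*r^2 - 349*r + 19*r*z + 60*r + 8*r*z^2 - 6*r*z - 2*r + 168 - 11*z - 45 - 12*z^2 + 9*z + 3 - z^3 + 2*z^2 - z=-18*r^3 + r^2*(11*z + 165) + r*(8*z^2 + 13*z - 291) - z^3 - 10*z^2 - 3*z + 126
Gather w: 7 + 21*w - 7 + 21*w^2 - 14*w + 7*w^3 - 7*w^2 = 7*w^3 + 14*w^2 + 7*w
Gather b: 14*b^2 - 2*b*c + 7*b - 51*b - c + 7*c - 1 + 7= 14*b^2 + b*(-2*c - 44) + 6*c + 6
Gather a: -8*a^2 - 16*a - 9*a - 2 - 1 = -8*a^2 - 25*a - 3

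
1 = 1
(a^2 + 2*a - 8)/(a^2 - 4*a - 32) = (a - 2)/(a - 8)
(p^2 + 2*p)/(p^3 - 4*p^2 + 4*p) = (p + 2)/(p^2 - 4*p + 4)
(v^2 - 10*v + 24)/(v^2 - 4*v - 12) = (v - 4)/(v + 2)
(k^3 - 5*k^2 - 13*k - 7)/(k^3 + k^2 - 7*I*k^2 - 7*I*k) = (k^2 - 6*k - 7)/(k*(k - 7*I))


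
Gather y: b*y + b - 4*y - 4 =b + y*(b - 4) - 4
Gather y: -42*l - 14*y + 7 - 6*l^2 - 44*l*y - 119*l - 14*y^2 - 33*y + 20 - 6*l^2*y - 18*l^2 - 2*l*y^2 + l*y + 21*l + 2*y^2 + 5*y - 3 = -24*l^2 - 140*l + y^2*(-2*l - 12) + y*(-6*l^2 - 43*l - 42) + 24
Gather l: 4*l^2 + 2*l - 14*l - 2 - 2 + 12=4*l^2 - 12*l + 8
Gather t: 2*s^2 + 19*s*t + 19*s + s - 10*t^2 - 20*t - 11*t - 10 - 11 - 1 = 2*s^2 + 20*s - 10*t^2 + t*(19*s - 31) - 22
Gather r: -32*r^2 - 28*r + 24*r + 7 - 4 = -32*r^2 - 4*r + 3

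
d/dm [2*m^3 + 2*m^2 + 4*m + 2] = 6*m^2 + 4*m + 4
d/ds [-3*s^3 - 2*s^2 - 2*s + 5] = -9*s^2 - 4*s - 2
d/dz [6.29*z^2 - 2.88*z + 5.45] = 12.58*z - 2.88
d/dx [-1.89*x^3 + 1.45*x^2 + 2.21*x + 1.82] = -5.67*x^2 + 2.9*x + 2.21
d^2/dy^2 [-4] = 0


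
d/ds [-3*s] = -3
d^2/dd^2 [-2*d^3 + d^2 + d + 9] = 2 - 12*d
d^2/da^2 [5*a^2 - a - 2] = 10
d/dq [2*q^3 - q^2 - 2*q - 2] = 6*q^2 - 2*q - 2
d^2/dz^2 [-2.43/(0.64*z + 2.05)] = -1.990656/(0.64*z + 2.05)^3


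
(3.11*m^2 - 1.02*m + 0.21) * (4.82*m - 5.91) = 14.9902*m^3 - 23.2965*m^2 + 7.0404*m - 1.2411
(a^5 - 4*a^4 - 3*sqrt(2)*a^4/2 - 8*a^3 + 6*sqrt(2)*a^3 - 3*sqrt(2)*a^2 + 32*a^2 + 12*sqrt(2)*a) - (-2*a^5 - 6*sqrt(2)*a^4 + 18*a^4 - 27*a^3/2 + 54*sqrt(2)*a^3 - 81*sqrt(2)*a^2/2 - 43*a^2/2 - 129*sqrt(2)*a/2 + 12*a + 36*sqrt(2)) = 3*a^5 - 22*a^4 + 9*sqrt(2)*a^4/2 - 48*sqrt(2)*a^3 + 11*a^3/2 + 75*sqrt(2)*a^2/2 + 107*a^2/2 - 12*a + 153*sqrt(2)*a/2 - 36*sqrt(2)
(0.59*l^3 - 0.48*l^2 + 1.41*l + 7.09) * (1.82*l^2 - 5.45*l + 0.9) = 1.0738*l^5 - 4.0891*l^4 + 5.7132*l^3 + 4.7873*l^2 - 37.3715*l + 6.381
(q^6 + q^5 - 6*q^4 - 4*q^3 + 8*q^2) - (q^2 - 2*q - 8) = q^6 + q^5 - 6*q^4 - 4*q^3 + 7*q^2 + 2*q + 8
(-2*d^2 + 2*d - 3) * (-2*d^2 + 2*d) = 4*d^4 - 8*d^3 + 10*d^2 - 6*d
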